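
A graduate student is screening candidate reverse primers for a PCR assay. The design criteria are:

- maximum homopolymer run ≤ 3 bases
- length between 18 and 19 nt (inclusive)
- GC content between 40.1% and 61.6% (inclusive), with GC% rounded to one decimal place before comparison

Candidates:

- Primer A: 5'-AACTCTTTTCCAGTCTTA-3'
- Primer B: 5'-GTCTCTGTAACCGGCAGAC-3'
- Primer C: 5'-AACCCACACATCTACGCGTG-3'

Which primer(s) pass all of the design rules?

Primer A (18 nt, A=4 T=8 G=1 C=5): longest run = 4, exceeds 3 ✗; length 18 ✓; GC 6/18 = 33.3%, outside 40.1–61.6% ✗ — fails.
Primer B (19 nt, A=4 T=4 G=5 C=6): longest run = 2 ✓; length 19 ✓; GC 11/19 = 57.9% ✓ — passes.
Primer C (20 nt, A=6 T=3 G=3 C=8): longest run = 3 ✓; length 20, outside 18–19 ✗; GC 11/20 = 55.0% ✓ — fails.

Primer B only.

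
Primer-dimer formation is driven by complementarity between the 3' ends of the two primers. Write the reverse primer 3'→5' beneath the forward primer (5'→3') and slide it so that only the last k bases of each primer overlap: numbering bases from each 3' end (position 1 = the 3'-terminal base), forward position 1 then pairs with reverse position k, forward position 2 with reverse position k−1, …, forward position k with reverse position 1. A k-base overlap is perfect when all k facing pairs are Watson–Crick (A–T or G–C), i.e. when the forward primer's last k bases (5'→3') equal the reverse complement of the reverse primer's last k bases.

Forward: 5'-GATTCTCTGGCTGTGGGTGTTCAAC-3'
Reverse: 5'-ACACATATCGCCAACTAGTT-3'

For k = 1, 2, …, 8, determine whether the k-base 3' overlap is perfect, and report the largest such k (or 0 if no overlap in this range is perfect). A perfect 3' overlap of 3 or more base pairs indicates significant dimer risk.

Longest perfect overlap: 3 complementary base pairs; significant dimer risk (threshold 3).

Last 8 bases (5'→3') — forward …TGTTCAAC, reverse …AACTAGTT.
Reverse complement of the reverse primer's last 8 bases: AACTAGTT; its first k bases are the reverse complement of the reverse primer's last k bases, so a perfect k-base overlap needs the forward primer's last k bases to equal them.
Comparing (forward last k vs required): k=1: C vs A ✗; k=2: AC vs AA ✗; k=3: AAC vs AAC ✓; k=4: CAAC vs AACT ✗; k=5: TCAAC vs AACTA ✗; k=6: TTCAAC vs AACTAG ✗; k=7: GTTCAAC vs AACTAGT ✗; k=8: TGTTCAAC vs AACTAGTT ✗.
Only k = 3 is perfect, so the longest perfect 3' overlap is 3.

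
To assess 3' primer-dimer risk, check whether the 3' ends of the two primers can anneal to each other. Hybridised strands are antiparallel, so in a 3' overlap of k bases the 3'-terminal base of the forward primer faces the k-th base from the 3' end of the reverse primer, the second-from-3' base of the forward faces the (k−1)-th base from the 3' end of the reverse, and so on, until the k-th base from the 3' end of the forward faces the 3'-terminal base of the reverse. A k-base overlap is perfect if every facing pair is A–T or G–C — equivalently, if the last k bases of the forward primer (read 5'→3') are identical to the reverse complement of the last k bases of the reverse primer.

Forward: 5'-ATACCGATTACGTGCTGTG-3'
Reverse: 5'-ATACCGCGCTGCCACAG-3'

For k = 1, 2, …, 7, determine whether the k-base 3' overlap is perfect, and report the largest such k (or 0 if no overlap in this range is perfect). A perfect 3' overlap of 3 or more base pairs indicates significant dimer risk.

Last 7 bases (5'→3') — forward …TGCTGTG, reverse …GCCACAG.
Reverse complement of the reverse primer's last 7 bases: CTGTGGC; its first k bases are the reverse complement of the reverse primer's last k bases, so a perfect k-base overlap needs the forward primer's last k bases to equal them.
Comparing (forward last k vs required): k=1: G vs C ✗; k=2: TG vs CT ✗; k=3: GTG vs CTG ✗; k=4: TGTG vs CTGT ✗; k=5: CTGTG vs CTGTG ✓; k=6: GCTGTG vs CTGTGG ✗; k=7: TGCTGTG vs CTGTGGC ✗.
Only k = 5 is perfect, so the longest perfect 3' overlap is 5.

Longest perfect overlap: 5 complementary base pairs; significant dimer risk (threshold 3).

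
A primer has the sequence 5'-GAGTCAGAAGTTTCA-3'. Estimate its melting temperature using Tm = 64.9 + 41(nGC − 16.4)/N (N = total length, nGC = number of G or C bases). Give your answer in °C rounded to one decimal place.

Base counts: A=5, T=4, G=4, C=2; G+C = 6, N = 15.
Tm = 64.9 + 41·(6 − 16.4)/15 = 64.9 + -426.40/15 = 36.5°C.

36.5°C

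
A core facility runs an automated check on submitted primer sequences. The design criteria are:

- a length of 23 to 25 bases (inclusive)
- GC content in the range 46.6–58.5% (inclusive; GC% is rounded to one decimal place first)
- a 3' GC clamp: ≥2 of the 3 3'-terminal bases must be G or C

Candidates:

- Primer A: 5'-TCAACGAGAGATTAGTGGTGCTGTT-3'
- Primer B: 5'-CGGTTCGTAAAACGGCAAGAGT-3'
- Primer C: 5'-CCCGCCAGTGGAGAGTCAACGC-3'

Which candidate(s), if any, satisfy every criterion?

Primer A (25 nt, A=6 T=8 G=8 C=3): length 25 ✓; GC 11/25 = 44.0%, outside 46.6–58.5% ✗; 3' end GTT has 1 G/C, need ≥2 ✗ — fails.
Primer B (22 nt, A=7 T=4 G=7 C=4): length 22, outside 23–25 ✗; GC 11/22 = 50.0% ✓; 3' end AGT has 1 G/C, need ≥2 ✗ — fails.
Primer C (22 nt, A=5 T=2 G=7 C=8): length 22, outside 23–25 ✗; GC 15/22 = 68.2%, outside 46.6–58.5% ✗; 3' end CGC has 3 G/C ✓ — fails.

None of the candidates satisfy all criteria.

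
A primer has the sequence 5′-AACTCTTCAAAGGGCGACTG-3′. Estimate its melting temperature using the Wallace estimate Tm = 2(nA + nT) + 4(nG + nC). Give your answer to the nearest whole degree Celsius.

60°C

Base counts: A=6, T=4, G=5, C=5 (length 20).
Tm = 2·(6+4) + 4·(5+5) = 2·10 + 4·10 = 20 + 40 = 60°C.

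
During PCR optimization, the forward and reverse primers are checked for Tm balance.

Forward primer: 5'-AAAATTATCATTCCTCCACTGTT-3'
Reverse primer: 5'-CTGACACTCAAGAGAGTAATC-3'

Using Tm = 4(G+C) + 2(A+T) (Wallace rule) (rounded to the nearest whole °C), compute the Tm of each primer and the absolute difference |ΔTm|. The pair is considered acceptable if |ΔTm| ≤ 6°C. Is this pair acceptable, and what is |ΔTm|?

|ΔTm| = 0°C; the pair is acceptable.

Forward: A=7 T=9 G=1 C=6 → Tm = 2·16 + 4·7 = 60°C.
Reverse: A=8 T=4 G=4 C=5 → Tm = 2·12 + 4·9 = 60°C.
|ΔTm| = |60 − 60| = 0°C, ≤ 6°C.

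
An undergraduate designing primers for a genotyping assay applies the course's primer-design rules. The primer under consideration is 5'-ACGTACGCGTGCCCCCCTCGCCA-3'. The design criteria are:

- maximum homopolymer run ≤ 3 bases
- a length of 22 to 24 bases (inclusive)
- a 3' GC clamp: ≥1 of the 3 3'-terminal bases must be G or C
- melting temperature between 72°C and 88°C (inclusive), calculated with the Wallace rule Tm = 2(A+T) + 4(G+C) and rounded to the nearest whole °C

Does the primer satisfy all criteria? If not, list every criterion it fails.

Base counts: A=3, T=3, G=5, C=12 (length 23).
homopolymer run: longest run = 6, exceeds 3 ✗
length: length 23 ✓
GC clamp: 3' end CCA has 2 G/C ✓
Tm: Tm = 2·6 + 4·17 = 80°C ✓

Fails: homopolymer run.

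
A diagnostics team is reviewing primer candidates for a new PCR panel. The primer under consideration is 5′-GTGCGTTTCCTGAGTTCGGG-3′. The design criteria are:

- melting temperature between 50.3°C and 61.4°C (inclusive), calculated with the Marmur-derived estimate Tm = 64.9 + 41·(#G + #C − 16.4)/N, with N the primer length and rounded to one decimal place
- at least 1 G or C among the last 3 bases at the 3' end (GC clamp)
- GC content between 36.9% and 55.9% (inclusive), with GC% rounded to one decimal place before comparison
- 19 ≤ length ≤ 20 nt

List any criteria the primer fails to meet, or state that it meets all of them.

Fails: GC content.

Base counts: A=1, T=7, G=8, C=4 (length 20).
Tm: Tm = 64.9 + 41·(12 − 16.4)/20 = 55.9°C ✓
GC clamp: 3' end GGG has 3 G/C ✓
GC content: GC 12/20 = 60.0%, outside 36.9–55.9% ✗
length: length 20 ✓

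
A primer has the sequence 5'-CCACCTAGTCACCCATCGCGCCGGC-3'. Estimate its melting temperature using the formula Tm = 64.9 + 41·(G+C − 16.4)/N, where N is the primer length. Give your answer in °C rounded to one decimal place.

Base counts: A=4, T=3, G=5, C=13; G+C = 18, N = 25.
Tm = 64.9 + 41·(18 − 16.4)/25 = 64.9 + 65.60/25 = 67.5°C.

67.5°C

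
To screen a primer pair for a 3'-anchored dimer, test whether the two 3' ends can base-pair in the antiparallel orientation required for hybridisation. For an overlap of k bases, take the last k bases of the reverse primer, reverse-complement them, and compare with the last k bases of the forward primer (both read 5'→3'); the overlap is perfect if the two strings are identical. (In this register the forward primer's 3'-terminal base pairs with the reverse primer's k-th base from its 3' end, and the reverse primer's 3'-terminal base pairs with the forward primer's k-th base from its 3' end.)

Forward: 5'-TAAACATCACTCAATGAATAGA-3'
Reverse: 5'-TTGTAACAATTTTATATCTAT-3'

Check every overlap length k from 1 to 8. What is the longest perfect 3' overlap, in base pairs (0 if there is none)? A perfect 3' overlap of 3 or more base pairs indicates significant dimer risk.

Longest perfect overlap: 5 complementary base pairs; significant dimer risk (threshold 3).

Last 8 bases (5'→3') — forward …TGAATAGA, reverse …ATATCTAT.
Reverse complement of the reverse primer's last 8 bases: ATAGATAT; its first k bases are the reverse complement of the reverse primer's last k bases, so a perfect k-base overlap needs the forward primer's last k bases to equal them.
Comparing (forward last k vs required): k=1: A vs A ✓; k=2: GA vs AT ✗; k=3: AGA vs ATA ✗; k=4: TAGA vs ATAG ✗; k=5: ATAGA vs ATAGA ✓; k=6: AATAGA vs ATAGAT ✗; k=7: GAATAGA vs ATAGATA ✗; k=8: TGAATAGA vs ATAGATAT ✗.
Perfect overlaps at k = 1, 5; the largest is 5.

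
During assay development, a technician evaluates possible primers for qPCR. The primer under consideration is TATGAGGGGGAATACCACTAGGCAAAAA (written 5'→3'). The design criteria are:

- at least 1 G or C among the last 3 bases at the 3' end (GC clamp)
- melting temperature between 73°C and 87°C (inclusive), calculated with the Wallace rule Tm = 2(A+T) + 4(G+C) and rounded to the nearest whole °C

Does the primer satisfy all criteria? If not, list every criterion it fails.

Base counts: A=12, T=4, G=8, C=4 (length 28).
GC clamp: 3' end AAA has 0 G/C, need ≥1 ✗
Tm: Tm = 2·16 + 4·12 = 80°C ✓

Fails: GC clamp.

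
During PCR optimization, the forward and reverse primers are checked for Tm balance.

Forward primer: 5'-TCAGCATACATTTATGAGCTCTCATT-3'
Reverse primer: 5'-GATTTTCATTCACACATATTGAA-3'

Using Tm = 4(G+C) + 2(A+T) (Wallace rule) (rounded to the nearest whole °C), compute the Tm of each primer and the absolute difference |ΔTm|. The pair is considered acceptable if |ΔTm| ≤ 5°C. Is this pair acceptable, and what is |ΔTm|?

Forward: A=7 T=10 G=3 C=6 → Tm = 2·17 + 4·9 = 70°C.
Reverse: A=8 T=9 G=2 C=4 → Tm = 2·17 + 4·6 = 58°C.
|ΔTm| = |70 − 58| = 12°C, > 5°C.

|ΔTm| = 12°C; the pair is not acceptable.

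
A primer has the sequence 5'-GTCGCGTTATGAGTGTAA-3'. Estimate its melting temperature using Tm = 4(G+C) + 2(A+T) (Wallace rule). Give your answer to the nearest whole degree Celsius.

52°C

Base counts: A=4, T=6, G=6, C=2 (length 18).
Tm = 2·(4+6) + 4·(6+2) = 2·10 + 4·8 = 20 + 32 = 52°C.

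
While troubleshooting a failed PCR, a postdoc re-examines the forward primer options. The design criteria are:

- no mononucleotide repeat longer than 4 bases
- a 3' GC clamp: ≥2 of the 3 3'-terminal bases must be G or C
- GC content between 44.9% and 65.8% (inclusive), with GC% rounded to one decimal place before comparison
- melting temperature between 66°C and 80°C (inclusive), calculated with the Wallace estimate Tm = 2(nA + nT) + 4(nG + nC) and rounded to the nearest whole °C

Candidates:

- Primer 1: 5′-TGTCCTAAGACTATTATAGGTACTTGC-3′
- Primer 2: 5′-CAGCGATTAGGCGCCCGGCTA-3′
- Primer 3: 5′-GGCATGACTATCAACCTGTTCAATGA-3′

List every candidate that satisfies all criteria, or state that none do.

Primer 1 (27 nt, A=7 T=10 G=5 C=5): longest run = 2 ✓; 3' end TGC has 2 G/C ✓; GC 10/27 = 37.0%, outside 44.9–65.8% ✗; Tm = 2·17 + 4·10 = 74°C ✓ — fails.
Primer 2 (21 nt, A=4 T=3 G=7 C=7): longest run = 3 ✓; 3' end CTA has 1 G/C, need ≥2 ✗; GC 14/21 = 66.7%, outside 44.9–65.8% ✗; Tm = 2·7 + 4·14 = 70°C ✓ — fails.
Primer 3 (26 nt, A=8 T=7 G=5 C=6): longest run = 2 ✓; 3' end TGA has 1 G/C, need ≥2 ✗; GC 11/26 = 42.3%, outside 44.9–65.8% ✗; Tm = 2·15 + 4·11 = 74°C ✓ — fails.

None of the candidates satisfy all criteria.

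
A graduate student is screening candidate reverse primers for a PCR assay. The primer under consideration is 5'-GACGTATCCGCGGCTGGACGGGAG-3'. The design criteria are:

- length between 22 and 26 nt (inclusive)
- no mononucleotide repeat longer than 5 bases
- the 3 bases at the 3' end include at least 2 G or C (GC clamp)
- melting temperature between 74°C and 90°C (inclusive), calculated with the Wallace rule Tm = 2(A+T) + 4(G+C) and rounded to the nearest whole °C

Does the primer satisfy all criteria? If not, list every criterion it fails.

Base counts: A=4, T=3, G=11, C=6 (length 24).
length: length 24 ✓
homopolymer run: longest run = 3 ✓
GC clamp: 3' end GAG has 2 G/C ✓
Tm: Tm = 2·7 + 4·17 = 82°C ✓

Meets all criteria.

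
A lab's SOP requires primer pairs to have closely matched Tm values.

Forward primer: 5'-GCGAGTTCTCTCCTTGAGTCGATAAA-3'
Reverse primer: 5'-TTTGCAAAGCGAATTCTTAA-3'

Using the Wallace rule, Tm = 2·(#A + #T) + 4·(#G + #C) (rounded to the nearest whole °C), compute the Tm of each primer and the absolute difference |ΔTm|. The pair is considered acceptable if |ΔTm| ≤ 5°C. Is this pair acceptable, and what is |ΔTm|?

|ΔTm| = 24°C; the pair is not acceptable.

Forward: A=6 T=8 G=6 C=6 → Tm = 2·14 + 4·12 = 76°C.
Reverse: A=7 T=7 G=3 C=3 → Tm = 2·14 + 4·6 = 52°C.
|ΔTm| = |76 − 52| = 24°C, > 5°C.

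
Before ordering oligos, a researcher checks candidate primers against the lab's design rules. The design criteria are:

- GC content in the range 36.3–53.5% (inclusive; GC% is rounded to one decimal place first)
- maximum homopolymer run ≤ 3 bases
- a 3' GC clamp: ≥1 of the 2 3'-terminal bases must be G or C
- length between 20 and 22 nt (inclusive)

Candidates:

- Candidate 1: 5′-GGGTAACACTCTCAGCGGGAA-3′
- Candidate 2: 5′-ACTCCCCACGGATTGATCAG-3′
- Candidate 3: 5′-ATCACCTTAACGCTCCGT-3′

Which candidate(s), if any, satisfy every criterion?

None of the candidates satisfy all criteria.

Candidate 1 (21 nt, A=6 T=3 G=7 C=5): GC 12/21 = 57.1%, outside 36.3–53.5% ✗; longest run = 3 ✓; 3' end AA has 0 G/C, need ≥1 ✗; length 21 ✓ — fails.
Candidate 2 (20 nt, A=5 T=4 G=4 C=7): GC 11/20 = 55.0%, outside 36.3–53.5% ✗; longest run = 4, exceeds 3 ✗; 3' end AG has 1 G/C ✓; length 20 ✓ — fails.
Candidate 3 (18 nt, A=4 T=5 G=2 C=7): GC 9/18 = 50.0% ✓; longest run = 2 ✓; 3' end GT has 1 G/C ✓; length 18, outside 20–22 ✗ — fails.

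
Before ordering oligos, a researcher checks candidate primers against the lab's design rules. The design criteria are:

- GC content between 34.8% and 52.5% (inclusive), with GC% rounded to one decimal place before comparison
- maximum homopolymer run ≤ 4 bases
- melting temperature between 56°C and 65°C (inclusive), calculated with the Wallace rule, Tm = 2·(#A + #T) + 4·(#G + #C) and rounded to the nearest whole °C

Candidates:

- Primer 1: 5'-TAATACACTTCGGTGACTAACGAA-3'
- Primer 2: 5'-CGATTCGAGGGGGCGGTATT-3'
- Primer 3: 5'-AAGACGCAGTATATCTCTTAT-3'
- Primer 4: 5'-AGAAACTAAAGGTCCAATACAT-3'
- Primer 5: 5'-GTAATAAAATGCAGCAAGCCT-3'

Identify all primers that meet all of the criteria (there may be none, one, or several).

Primer 1 (24 nt, A=9 T=6 G=4 C=5): GC 9/24 = 37.5% ✓; longest run = 2 ✓; Tm = 2·15 + 4·9 = 66°C, outside 56–65°C ✗ — fails.
Primer 2 (20 nt, A=3 T=5 G=9 C=3): GC 12/20 = 60.0%, outside 34.8–52.5% ✗; longest run = 5, exceeds 4 ✗; Tm = 2·8 + 4·12 = 64°C ✓ — fails.
Primer 3 (21 nt, A=7 T=7 G=3 C=4): GC 7/21 = 33.3%, outside 34.8–52.5% ✗; longest run = 2 ✓; Tm = 2·14 + 4·7 = 56°C ✓ — fails.
Primer 4 (22 nt, A=11 T=4 G=3 C=4): GC 7/22 = 31.8%, outside 34.8–52.5% ✗; longest run = 3 ✓; Tm = 2·15 + 4·7 = 58°C ✓ — fails.
Primer 5 (21 nt, A=9 T=4 G=4 C=4): GC 8/21 = 38.1% ✓; longest run = 4 ✓; Tm = 2·13 + 4·8 = 58°C ✓ — passes.

Primer 5 only.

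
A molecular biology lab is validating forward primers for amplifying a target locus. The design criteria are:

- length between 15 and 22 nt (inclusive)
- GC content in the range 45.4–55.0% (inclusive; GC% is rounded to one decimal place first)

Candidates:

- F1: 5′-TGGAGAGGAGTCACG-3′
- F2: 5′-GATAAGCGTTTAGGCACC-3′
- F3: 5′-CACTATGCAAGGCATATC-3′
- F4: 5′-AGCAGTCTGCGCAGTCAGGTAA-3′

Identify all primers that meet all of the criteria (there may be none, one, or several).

F2 and F4.

F1 (15 nt, A=4 T=2 G=7 C=2): length 15 ✓; GC 9/15 = 60.0%, outside 45.4–55.0% ✗ — fails.
F2 (18 nt, A=5 T=4 G=5 C=4): length 18 ✓; GC 9/18 = 50.0% ✓ — passes.
F3 (18 nt, A=6 T=4 G=3 C=5): length 18 ✓; GC 8/18 = 44.4%, outside 45.4–55.0% ✗ — fails.
F4 (22 nt, A=6 T=4 G=7 C=5): length 22 ✓; GC 12/22 = 54.5% ✓ — passes.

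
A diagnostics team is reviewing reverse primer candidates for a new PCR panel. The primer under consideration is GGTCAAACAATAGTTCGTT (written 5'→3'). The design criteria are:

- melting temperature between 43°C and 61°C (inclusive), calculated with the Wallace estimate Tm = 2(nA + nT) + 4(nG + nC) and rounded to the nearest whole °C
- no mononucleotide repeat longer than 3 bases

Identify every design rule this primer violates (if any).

Base counts: A=6, T=6, G=4, C=3 (length 19).
Tm: Tm = 2·12 + 4·7 = 52°C ✓
homopolymer run: longest run = 3 ✓

Meets all criteria.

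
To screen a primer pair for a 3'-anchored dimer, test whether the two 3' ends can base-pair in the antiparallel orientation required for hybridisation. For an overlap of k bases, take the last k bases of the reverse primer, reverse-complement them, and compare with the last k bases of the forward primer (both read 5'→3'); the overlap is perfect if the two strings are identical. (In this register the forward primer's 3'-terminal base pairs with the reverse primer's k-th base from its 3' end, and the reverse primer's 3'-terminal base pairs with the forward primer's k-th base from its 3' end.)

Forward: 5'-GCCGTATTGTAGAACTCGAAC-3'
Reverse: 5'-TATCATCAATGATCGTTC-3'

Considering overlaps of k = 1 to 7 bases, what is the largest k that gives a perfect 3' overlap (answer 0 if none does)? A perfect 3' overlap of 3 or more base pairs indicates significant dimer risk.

Longest perfect overlap: 4 complementary base pairs; significant dimer risk (threshold 3).

Last 7 bases (5'→3') — forward …CTCGAAC, reverse …ATCGTTC.
Reverse complement of the reverse primer's last 7 bases: GAACGAT; its first k bases are the reverse complement of the reverse primer's last k bases, so a perfect k-base overlap needs the forward primer's last k bases to equal them.
Comparing (forward last k vs required): k=1: C vs G ✗; k=2: AC vs GA ✗; k=3: AAC vs GAA ✗; k=4: GAAC vs GAAC ✓; k=5: CGAAC vs GAACG ✗; k=6: TCGAAC vs GAACGA ✗; k=7: CTCGAAC vs GAACGAT ✗.
Only k = 4 is perfect, so the longest perfect 3' overlap is 4.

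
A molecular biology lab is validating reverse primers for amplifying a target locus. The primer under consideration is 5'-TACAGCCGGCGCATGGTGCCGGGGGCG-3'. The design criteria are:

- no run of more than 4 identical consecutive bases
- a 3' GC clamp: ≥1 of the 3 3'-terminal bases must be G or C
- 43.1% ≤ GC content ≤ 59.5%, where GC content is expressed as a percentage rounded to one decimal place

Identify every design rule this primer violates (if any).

Base counts: A=3, T=3, G=13, C=8 (length 27).
homopolymer run: longest run = 5, exceeds 4 ✗
GC clamp: 3' end GCG has 3 G/C ✓
GC content: GC 21/27 = 77.8%, outside 43.1–59.5% ✗

Fails: homopolymer run, GC content.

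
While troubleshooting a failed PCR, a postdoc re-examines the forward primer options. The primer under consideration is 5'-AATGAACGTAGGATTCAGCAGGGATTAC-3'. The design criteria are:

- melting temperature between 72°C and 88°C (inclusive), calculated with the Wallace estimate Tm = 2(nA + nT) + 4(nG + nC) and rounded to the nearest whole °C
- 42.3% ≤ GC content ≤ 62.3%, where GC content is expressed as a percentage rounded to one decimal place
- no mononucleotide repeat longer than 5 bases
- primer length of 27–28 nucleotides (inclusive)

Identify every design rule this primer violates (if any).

Base counts: A=10, T=6, G=8, C=4 (length 28).
Tm: Tm = 2·16 + 4·12 = 80°C ✓
GC content: GC 12/28 = 42.9% ✓
homopolymer run: longest run = 3 ✓
length: length 28 ✓

Meets all criteria.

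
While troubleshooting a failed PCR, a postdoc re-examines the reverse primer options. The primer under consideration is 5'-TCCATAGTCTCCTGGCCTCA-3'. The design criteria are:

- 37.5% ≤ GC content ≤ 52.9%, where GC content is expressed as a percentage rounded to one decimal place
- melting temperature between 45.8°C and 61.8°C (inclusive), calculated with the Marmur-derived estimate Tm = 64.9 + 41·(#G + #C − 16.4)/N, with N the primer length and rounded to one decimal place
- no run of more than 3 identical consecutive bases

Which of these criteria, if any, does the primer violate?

Fails: GC content.

Base counts: A=3, T=6, G=3, C=8 (length 20).
GC content: GC 11/20 = 55.0%, outside 37.5–52.9% ✗
Tm: Tm = 64.9 + 41·(11 − 16.4)/20 = 53.8°C ✓
homopolymer run: longest run = 2 ✓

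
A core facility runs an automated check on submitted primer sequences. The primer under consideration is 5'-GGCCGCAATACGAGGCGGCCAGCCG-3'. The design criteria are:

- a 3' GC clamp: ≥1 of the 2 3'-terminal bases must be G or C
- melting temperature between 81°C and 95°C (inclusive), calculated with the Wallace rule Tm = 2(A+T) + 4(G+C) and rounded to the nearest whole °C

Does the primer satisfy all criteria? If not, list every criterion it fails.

Base counts: A=5, T=1, G=10, C=9 (length 25).
GC clamp: 3' end CG has 2 G/C ✓
Tm: Tm = 2·6 + 4·19 = 88°C ✓

Meets all criteria.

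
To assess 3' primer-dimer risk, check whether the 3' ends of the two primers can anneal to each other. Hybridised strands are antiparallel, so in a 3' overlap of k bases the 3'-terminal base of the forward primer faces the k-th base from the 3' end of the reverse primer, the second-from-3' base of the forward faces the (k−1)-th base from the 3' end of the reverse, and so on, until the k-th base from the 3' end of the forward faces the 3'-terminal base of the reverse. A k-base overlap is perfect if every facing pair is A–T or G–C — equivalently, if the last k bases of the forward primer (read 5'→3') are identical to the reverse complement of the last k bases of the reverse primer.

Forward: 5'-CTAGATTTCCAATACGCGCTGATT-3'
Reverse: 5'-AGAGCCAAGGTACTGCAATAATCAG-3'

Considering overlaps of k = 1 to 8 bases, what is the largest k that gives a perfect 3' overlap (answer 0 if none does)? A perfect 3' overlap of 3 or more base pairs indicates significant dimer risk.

Last 8 bases (5'→3') — forward …CGCTGATT, reverse …ATAATCAG.
Reverse complement of the reverse primer's last 8 bases: CTGATTAT; its first k bases are the reverse complement of the reverse primer's last k bases, so a perfect k-base overlap needs the forward primer's last k bases to equal them.
Comparing (forward last k vs required): k=1: T vs C ✗; k=2: TT vs CT ✗; k=3: ATT vs CTG ✗; k=4: GATT vs CTGA ✗; k=5: TGATT vs CTGAT ✗; k=6: CTGATT vs CTGATT ✓; k=7: GCTGATT vs CTGATTA ✗; k=8: CGCTGATT vs CTGATTAT ✗.
Only k = 6 is perfect, so the longest perfect 3' overlap is 6.

Longest perfect overlap: 6 complementary base pairs; significant dimer risk (threshold 3).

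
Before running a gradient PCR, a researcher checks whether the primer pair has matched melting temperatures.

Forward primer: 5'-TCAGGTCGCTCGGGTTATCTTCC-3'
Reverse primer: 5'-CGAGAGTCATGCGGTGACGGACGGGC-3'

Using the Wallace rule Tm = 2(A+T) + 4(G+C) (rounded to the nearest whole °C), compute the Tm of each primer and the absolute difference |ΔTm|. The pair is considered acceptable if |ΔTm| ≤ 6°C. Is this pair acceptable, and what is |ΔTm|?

|ΔTm| = 16°C; the pair is not acceptable.

Forward: A=2 T=8 G=6 C=7 → Tm = 2·10 + 4·13 = 72°C.
Reverse: A=5 T=3 G=12 C=6 → Tm = 2·8 + 4·18 = 88°C.
|ΔTm| = |72 − 88| = 16°C, > 6°C.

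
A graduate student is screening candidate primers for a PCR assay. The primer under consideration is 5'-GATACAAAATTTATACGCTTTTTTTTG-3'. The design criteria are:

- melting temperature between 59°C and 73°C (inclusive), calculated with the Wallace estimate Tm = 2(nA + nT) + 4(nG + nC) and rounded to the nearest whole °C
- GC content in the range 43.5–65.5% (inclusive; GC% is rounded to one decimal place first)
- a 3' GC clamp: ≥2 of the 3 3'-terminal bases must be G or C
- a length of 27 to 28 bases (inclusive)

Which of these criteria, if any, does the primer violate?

Fails: GC content, GC clamp.

Base counts: A=8, T=13, G=3, C=3 (length 27).
Tm: Tm = 2·21 + 4·6 = 66°C ✓
GC content: GC 6/27 = 22.2%, outside 43.5–65.5% ✗
GC clamp: 3' end TTG has 1 G/C, need ≥2 ✗
length: length 27 ✓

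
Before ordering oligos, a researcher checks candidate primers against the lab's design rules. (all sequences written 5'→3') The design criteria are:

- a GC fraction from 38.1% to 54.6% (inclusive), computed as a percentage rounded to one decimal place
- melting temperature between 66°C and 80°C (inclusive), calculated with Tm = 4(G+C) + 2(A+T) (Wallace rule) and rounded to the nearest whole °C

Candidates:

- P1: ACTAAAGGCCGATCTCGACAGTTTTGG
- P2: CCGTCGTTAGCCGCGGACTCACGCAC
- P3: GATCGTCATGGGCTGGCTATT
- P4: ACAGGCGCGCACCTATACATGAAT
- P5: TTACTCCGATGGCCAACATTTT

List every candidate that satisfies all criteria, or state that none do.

P1 and P4.

P1 (27 nt, A=7 T=7 G=7 C=6): GC 13/27 = 48.1% ✓; Tm = 2·14 + 4·13 = 80°C ✓ — passes.
P2 (26 nt, A=4 T=4 G=7 C=11): GC 18/26 = 69.2%, outside 38.1–54.6% ✗; Tm = 2·8 + 4·18 = 88°C, outside 66–80°C ✗ — fails.
P3 (21 nt, A=3 T=7 G=7 C=4): GC 11/21 = 52.4% ✓; Tm = 2·10 + 4·11 = 64°C, outside 66–80°C ✗ — fails.
P4 (24 nt, A=8 T=4 G=5 C=7): GC 12/24 = 50.0% ✓; Tm = 2·12 + 4·12 = 72°C ✓ — passes.
P5 (22 nt, A=5 T=8 G=3 C=6): GC 9/22 = 40.9% ✓; Tm = 2·13 + 4·9 = 62°C, outside 66–80°C ✗ — fails.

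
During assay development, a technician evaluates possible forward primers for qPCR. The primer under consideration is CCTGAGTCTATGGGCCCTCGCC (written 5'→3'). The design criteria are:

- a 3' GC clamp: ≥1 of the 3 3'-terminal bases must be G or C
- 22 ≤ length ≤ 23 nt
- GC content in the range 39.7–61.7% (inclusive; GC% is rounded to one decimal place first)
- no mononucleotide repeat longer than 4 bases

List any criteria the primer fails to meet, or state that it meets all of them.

Base counts: A=2, T=5, G=6, C=9 (length 22).
GC clamp: 3' end GCC has 3 G/C ✓
length: length 22 ✓
GC content: GC 15/22 = 68.2%, outside 39.7–61.7% ✗
homopolymer run: longest run = 3 ✓

Fails: GC content.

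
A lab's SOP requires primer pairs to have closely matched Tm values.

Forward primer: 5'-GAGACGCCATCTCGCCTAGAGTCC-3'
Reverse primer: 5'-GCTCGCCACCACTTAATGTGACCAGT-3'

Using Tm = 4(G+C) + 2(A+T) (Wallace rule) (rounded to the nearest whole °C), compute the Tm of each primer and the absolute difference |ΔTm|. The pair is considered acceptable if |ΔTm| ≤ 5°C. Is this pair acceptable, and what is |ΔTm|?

|ΔTm| = 2°C; the pair is acceptable.

Forward: A=5 T=4 G=6 C=9 → Tm = 2·9 + 4·15 = 78°C.
Reverse: A=6 T=6 G=5 C=9 → Tm = 2·12 + 4·14 = 80°C.
|ΔTm| = |78 − 80| = 2°C, ≤ 5°C.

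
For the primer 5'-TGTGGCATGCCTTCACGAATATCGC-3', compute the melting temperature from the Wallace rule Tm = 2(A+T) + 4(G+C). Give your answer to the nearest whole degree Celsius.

76°C

Base counts: A=5, T=7, G=6, C=7 (length 25).
Tm = 2·(5+7) + 4·(6+7) = 2·12 + 4·13 = 24 + 52 = 76°C.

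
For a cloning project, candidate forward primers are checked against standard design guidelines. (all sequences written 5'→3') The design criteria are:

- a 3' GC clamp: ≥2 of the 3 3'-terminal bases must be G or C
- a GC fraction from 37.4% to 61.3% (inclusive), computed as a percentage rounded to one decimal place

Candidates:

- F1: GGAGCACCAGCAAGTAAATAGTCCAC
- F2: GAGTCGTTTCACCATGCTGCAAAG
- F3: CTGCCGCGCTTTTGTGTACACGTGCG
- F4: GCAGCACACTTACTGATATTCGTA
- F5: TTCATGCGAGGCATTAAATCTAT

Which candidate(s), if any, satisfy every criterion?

F1 only.

F1 (26 nt, A=10 T=3 G=6 C=7): 3' end CAC has 2 G/C ✓; GC 13/26 = 50.0% ✓ — passes.
F2 (24 nt, A=6 T=6 G=6 C=6): 3' end AAG has 1 G/C, need ≥2 ✗; GC 12/24 = 50.0% ✓ — fails.
F3 (26 nt, A=2 T=8 G=8 C=8): 3' end GCG has 3 G/C ✓; GC 16/26 = 61.5%, outside 37.4–61.3% ✗ — fails.
F4 (24 nt, A=7 T=7 G=4 C=6): 3' end GTA has 1 G/C, need ≥2 ✗; GC 10/24 = 41.7% ✓ — fails.
F5 (23 nt, A=7 T=8 G=4 C=4): 3' end TAT has 0 G/C, need ≥2 ✗; GC 8/23 = 34.8%, outside 37.4–61.3% ✗ — fails.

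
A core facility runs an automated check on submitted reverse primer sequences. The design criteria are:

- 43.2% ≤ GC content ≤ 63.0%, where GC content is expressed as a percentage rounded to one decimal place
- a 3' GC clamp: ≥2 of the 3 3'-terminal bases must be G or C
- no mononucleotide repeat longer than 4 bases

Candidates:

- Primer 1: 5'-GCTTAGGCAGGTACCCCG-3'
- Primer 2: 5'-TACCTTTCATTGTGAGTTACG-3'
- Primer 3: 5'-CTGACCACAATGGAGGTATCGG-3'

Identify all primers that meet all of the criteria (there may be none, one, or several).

Primer 1 (18 nt, A=3 T=3 G=6 C=6): GC 12/18 = 66.7%, outside 43.2–63.0% ✗; 3' end CCG has 3 G/C ✓; longest run = 4 ✓ — fails.
Primer 2 (21 nt, A=4 T=9 G=4 C=4): GC 8/21 = 38.1%, outside 43.2–63.0% ✗; 3' end ACG has 2 G/C ✓; longest run = 3 ✓ — fails.
Primer 3 (22 nt, A=6 T=4 G=7 C=5): GC 12/22 = 54.5% ✓; 3' end CGG has 3 G/C ✓; longest run = 2 ✓ — passes.

Primer 3 only.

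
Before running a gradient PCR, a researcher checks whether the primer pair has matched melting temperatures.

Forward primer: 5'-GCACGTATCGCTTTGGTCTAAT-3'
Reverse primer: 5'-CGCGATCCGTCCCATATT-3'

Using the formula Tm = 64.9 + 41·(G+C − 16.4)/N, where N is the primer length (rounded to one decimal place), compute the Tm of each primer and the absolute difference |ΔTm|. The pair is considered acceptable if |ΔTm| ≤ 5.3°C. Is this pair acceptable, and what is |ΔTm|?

Forward: G+C = 10, N = 22 → Tm = 64.9 + 41·(10 − 16.4)/22 = 53.0°C.
Reverse: G+C = 10, N = 18 → Tm = 64.9 + 41·(10 − 16.4)/18 = 50.3°C.
|ΔTm| = |53.0 − 50.3| = 2.7°C, ≤ 5.3°C.

|ΔTm| = 2.7°C; the pair is acceptable.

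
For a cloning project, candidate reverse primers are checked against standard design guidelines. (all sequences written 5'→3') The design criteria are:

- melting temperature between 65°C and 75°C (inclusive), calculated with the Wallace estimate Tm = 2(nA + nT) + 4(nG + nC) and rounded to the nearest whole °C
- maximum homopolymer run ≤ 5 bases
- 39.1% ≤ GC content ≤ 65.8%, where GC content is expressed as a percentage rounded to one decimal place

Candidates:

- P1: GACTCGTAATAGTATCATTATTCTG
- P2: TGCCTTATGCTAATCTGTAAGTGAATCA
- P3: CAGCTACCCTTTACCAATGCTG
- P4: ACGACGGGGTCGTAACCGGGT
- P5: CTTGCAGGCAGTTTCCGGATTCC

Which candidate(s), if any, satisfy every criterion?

P1 (25 nt, A=7 T=10 G=4 C=4): Tm = 2·17 + 4·8 = 66°C ✓; longest run = 2 ✓; GC 8/25 = 32.0%, outside 39.1–65.8% ✗ — fails.
P2 (28 nt, A=8 T=10 G=5 C=5): Tm = 2·18 + 4·10 = 76°C, outside 65–75°C ✗; longest run = 2 ✓; GC 10/28 = 35.7%, outside 39.1–65.8% ✗ — fails.
P3 (22 nt, A=5 T=6 G=3 C=8): Tm = 2·11 + 4·11 = 66°C ✓; longest run = 3 ✓; GC 11/22 = 50.0% ✓ — passes.
P4 (21 nt, A=4 T=3 G=9 C=5): Tm = 2·7 + 4·14 = 70°C ✓; longest run = 4 ✓; GC 14/21 = 66.7%, outside 39.1–65.8% ✗ — fails.
P5 (23 nt, A=3 T=7 G=6 C=7): Tm = 2·10 + 4·13 = 72°C ✓; longest run = 3 ✓; GC 13/23 = 56.5% ✓ — passes.

P3 and P5.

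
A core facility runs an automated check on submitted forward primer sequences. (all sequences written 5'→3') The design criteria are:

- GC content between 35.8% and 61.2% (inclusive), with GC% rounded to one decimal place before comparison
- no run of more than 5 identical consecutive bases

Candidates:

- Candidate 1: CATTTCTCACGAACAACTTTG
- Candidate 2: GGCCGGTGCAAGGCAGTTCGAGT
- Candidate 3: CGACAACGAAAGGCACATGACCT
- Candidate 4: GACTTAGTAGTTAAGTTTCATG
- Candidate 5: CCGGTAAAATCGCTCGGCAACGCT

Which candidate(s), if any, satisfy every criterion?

Candidate 1 (21 nt, A=6 T=7 G=2 C=6): GC 8/21 = 38.1% ✓; longest run = 3 ✓ — passes.
Candidate 2 (23 nt, A=4 T=4 G=10 C=5): GC 15/23 = 65.2%, outside 35.8–61.2% ✗; longest run = 2 ✓ — fails.
Candidate 3 (23 nt, A=9 T=2 G=5 C=7): GC 12/23 = 52.2% ✓; longest run = 3 ✓ — passes.
Candidate 4 (22 nt, A=6 T=9 G=5 C=2): GC 7/22 = 31.8%, outside 35.8–61.2% ✗; longest run = 3 ✓ — fails.
Candidate 5 (24 nt, A=6 T=4 G=6 C=8): GC 14/24 = 58.3% ✓; longest run = 4 ✓ — passes.

Candidate 1, Candidate 3 and Candidate 5.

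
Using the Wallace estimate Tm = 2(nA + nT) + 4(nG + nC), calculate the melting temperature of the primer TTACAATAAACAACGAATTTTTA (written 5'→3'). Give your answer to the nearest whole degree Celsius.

Base counts: A=11, T=8, G=1, C=3 (length 23).
Tm = 2·(11+8) + 4·(1+3) = 2·19 + 4·4 = 38 + 16 = 54°C.

54°C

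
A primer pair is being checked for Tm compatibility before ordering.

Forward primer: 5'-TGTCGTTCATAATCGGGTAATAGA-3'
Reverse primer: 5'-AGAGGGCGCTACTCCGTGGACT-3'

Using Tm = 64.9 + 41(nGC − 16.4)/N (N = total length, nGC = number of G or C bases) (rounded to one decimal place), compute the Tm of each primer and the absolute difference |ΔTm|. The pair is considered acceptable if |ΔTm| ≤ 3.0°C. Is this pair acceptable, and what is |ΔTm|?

|ΔTm| = 8.1°C; the pair is not acceptable.

Forward: G+C = 9, N = 24 → Tm = 64.9 + 41·(9 − 16.4)/24 = 52.3°C.
Reverse: G+C = 14, N = 22 → Tm = 64.9 + 41·(14 − 16.4)/22 = 60.4°C.
|ΔTm| = |52.3 − 60.4| = 8.1°C, > 3.0°C.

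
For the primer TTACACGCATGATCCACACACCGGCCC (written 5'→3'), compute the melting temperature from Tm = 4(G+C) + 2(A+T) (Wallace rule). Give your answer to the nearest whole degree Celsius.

86°C

Base counts: A=7, T=4, G=4, C=12 (length 27).
Tm = 2·(7+4) + 4·(4+12) = 2·11 + 4·16 = 22 + 64 = 86°C.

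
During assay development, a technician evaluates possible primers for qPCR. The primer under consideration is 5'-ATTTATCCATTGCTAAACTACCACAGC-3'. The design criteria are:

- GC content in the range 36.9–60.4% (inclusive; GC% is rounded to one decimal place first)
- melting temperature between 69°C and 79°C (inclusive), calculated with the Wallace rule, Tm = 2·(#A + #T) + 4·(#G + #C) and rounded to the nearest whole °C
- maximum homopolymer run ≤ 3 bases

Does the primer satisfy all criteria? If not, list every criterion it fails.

Meets all criteria.

Base counts: A=9, T=8, G=2, C=8 (length 27).
GC content: GC 10/27 = 37.0% ✓
Tm: Tm = 2·17 + 4·10 = 74°C ✓
homopolymer run: longest run = 3 ✓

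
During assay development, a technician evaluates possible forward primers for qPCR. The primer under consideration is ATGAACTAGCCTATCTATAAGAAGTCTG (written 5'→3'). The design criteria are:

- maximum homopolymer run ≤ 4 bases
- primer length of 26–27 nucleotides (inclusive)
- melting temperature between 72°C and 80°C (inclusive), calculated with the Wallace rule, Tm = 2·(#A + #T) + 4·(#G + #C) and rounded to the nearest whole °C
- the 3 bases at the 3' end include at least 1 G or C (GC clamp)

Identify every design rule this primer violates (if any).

Base counts: A=10, T=8, G=5, C=5 (length 28).
homopolymer run: longest run = 2 ✓
length: length 28, outside 26–27 ✗
Tm: Tm = 2·18 + 4·10 = 76°C ✓
GC clamp: 3' end CTG has 2 G/C ✓

Fails: length.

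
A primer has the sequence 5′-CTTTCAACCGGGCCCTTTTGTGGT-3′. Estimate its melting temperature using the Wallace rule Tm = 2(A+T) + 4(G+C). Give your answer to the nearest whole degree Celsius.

Base counts: A=2, T=9, G=6, C=7 (length 24).
Tm = 2·(2+9) + 4·(6+7) = 2·11 + 4·13 = 22 + 52 = 74°C.

74°C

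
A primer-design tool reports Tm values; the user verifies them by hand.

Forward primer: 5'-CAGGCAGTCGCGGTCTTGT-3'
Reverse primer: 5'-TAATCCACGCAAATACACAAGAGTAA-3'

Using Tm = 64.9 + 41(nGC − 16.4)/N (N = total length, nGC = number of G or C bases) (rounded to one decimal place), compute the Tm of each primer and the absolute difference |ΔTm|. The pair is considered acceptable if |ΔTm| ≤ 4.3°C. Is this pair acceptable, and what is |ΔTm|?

Forward: G+C = 12, N = 19 → Tm = 64.9 + 41·(12 − 16.4)/19 = 55.4°C.
Reverse: G+C = 9, N = 26 → Tm = 64.9 + 41·(9 − 16.4)/26 = 53.2°C.
|ΔTm| = |55.4 − 53.2| = 2.2°C, ≤ 4.3°C.

|ΔTm| = 2.2°C; the pair is acceptable.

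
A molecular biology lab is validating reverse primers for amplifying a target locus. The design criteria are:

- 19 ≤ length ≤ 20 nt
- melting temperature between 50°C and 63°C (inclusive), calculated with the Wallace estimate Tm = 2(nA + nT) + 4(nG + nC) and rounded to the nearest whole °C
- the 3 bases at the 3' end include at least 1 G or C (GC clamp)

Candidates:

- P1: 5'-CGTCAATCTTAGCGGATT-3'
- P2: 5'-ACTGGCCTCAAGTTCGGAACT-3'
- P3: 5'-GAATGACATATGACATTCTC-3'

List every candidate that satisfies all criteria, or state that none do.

P1 (18 nt, A=4 T=6 G=4 C=4): length 18, outside 19–20 ✗; Tm = 2·10 + 4·8 = 52°C ✓; 3' end ATT has 0 G/C, need ≥1 ✗ — fails.
P2 (21 nt, A=5 T=5 G=5 C=6): length 21, outside 19–20 ✗; Tm = 2·10 + 4·11 = 64°C, outside 50–63°C ✗; 3' end ACT has 1 G/C ✓ — fails.
P3 (20 nt, A=7 T=6 G=3 C=4): length 20 ✓; Tm = 2·13 + 4·7 = 54°C ✓; 3' end CTC has 2 G/C ✓ — passes.

P3 only.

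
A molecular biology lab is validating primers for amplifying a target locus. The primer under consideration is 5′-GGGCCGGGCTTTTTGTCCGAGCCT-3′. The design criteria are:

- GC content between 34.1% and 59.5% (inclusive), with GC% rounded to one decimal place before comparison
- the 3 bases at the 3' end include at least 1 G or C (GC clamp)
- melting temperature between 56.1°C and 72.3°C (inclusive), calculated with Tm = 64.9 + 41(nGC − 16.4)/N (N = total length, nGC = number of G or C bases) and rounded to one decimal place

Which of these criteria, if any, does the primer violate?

Base counts: A=1, T=7, G=9, C=7 (length 24).
GC content: GC 16/24 = 66.7%, outside 34.1–59.5% ✗
GC clamp: 3' end CCT has 2 G/C ✓
Tm: Tm = 64.9 + 41·(16 − 16.4)/24 = 64.2°C ✓

Fails: GC content.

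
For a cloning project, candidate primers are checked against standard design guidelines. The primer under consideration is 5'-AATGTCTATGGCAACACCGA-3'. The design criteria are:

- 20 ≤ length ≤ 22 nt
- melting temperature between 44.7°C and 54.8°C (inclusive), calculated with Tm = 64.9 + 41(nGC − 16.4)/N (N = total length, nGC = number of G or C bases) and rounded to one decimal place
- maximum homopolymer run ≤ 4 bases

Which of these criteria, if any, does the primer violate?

Base counts: A=7, T=4, G=4, C=5 (length 20).
length: length 20 ✓
Tm: Tm = 64.9 + 41·(9 − 16.4)/20 = 49.7°C ✓
homopolymer run: longest run = 2 ✓

Meets all criteria.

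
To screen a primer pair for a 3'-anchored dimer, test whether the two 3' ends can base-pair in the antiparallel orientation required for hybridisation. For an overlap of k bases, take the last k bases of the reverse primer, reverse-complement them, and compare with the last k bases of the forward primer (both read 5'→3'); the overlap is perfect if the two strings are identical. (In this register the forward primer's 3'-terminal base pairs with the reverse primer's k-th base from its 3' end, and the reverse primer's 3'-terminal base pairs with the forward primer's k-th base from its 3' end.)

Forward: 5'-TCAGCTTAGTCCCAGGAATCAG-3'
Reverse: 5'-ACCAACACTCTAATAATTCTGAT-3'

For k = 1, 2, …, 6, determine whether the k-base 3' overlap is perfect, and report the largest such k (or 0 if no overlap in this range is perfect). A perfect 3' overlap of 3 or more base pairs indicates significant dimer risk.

Last 6 bases (5'→3') — forward …AATCAG, reverse …TCTGAT.
Reverse complement of the reverse primer's last 6 bases: ATCAGA; its first k bases are the reverse complement of the reverse primer's last k bases, so a perfect k-base overlap needs the forward primer's last k bases to equal them.
Comparing (forward last k vs required): k=1: G vs A ✗; k=2: AG vs AT ✗; k=3: CAG vs ATC ✗; k=4: TCAG vs ATCA ✗; k=5: ATCAG vs ATCAG ✓; k=6: AATCAG vs ATCAGA ✗.
Only k = 5 is perfect, so the longest perfect 3' overlap is 5.

Longest perfect overlap: 5 complementary base pairs; significant dimer risk (threshold 3).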